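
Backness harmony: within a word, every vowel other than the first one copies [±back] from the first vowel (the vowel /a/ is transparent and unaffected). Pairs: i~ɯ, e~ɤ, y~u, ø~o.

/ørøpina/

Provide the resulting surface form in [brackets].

[ørøpina]

no segment meets the rule's conditions; no change.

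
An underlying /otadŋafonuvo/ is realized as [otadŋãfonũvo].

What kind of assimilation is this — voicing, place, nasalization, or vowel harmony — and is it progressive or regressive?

/a/→[ã] /u/→[ũ].
Each target copies a feature from the preceding segment, so the direction is progressive.

nasalization, progressive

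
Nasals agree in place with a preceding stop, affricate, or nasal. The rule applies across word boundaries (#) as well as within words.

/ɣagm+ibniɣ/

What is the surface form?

[ɣagŋ+ibmiɣ]

/m/ after /g/ (velar) → [ŋ]
/n/ after /b/ (labial) → [m]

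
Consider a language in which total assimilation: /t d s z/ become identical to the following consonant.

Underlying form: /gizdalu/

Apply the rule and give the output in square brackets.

/z/ before /d/ → [d] (total assimilation)

[giddalu]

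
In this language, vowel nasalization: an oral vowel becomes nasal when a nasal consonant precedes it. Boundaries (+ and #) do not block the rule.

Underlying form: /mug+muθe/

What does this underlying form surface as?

/u/ after nasal /m/ → [ũ]
/u/ after nasal /m/ → [ũ]

[mũg+mũθe]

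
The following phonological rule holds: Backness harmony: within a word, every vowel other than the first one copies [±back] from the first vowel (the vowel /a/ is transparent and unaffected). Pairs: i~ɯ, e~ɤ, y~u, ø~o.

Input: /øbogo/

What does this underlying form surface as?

[øbøgø]

/o/ harmonizes with /ø/ ([-back]) → [ø]
/o/ harmonizes with /ø/ ([-back]) → [ø]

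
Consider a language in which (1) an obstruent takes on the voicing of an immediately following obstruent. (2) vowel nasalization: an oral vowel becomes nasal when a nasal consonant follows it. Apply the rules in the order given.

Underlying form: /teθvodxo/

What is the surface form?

[teðvotxo]

Rule 1: /θ/ before /v/ (voiced) → [ð]
Rule 1: /d/ before /x/ (voiceless) → [t]
After rule 1: teðvotxo
Rule 2: no segment meets the rule's conditions; no change.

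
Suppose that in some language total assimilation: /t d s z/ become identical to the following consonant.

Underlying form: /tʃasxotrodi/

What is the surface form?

/s/ before /x/ → [x] (total assimilation)
/t/ before /r/ → [r] (total assimilation)

[tʃaxxorrodi]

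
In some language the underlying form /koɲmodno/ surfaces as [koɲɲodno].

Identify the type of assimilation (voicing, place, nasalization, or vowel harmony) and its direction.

/m/→[ɲ].
Each target copies a feature from the preceding segment, so the direction is progressive.

place assimilation, progressive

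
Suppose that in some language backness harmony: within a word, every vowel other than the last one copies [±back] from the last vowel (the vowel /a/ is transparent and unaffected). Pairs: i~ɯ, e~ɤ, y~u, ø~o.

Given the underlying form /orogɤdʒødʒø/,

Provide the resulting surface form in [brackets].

/o/ harmonizes with /ø/ ([-back]) → [ø]
/o/ harmonizes with /ø/ ([-back]) → [ø]
/ɤ/ harmonizes with /ø/ ([-back]) → [e]

[ørøgedʒødʒø]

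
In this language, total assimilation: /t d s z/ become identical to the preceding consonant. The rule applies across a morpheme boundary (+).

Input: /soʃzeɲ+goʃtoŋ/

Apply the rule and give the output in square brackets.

/z/ after /ʃ/ → [ʃ] (total assimilation)
/t/ after /ʃ/ → [ʃ] (total assimilation)

[soʃʃeɲ+goʃʃoŋ]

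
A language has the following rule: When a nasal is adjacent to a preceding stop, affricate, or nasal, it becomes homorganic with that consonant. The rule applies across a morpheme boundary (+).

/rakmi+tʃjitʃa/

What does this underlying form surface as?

/m/ after /k/ (velar) → [ŋ]

[rakŋi+tʃjitʃa]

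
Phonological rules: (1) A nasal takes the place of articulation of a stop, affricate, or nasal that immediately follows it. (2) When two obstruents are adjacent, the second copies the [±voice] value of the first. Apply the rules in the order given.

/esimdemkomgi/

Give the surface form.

[esindeŋkoŋgi]

Rule 1: /m/ before /d/ (alveolar) → [n]
Rule 1: /m/ before /k/ (velar) → [ŋ]
Rule 1: /m/ before /g/ (velar) → [ŋ]
After rule 1: esindeŋkoŋgi
Rule 2: no segment meets the rule's conditions; no change.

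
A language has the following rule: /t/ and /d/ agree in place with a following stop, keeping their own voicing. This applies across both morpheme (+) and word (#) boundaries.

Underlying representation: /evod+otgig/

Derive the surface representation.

/t/ before /g/ (velar) → [k]

[evod+okgig]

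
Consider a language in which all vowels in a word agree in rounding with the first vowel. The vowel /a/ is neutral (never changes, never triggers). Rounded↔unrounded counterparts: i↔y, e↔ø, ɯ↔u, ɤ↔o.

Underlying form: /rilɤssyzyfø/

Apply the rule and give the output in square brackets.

[rilɤssizife]

/y/ harmonizes with /i/ ([-round]) → [i]
/y/ harmonizes with /i/ ([-round]) → [i]
/ø/ harmonizes with /i/ ([-round]) → [e]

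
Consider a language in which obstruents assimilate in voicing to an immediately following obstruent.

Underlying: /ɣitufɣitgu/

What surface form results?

[ɣituvɣidgu]

/f/ before /ɣ/ (voiced) → [v]
/t/ before /g/ (voiced) → [d]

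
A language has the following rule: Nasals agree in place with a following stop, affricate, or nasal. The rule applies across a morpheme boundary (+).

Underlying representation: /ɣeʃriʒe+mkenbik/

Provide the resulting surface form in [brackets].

/m/ before /k/ (velar) → [ŋ]
/n/ before /b/ (labial) → [m]

[ɣeʃriʒe+ŋkembik]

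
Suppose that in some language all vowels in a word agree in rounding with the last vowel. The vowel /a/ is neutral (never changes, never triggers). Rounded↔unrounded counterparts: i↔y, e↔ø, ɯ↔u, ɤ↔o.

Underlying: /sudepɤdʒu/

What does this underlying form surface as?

[sudøpodʒu]

/e/ harmonizes with /u/ ([+round]) → [ø]
/ɤ/ harmonizes with /u/ ([+round]) → [o]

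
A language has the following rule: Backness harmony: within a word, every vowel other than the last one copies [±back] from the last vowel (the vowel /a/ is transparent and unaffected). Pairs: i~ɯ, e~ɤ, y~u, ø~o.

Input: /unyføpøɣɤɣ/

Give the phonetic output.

[unufopoɣɤɣ]

/y/ harmonizes with /ɤ/ ([+back]) → [u]
/ø/ harmonizes with /ɤ/ ([+back]) → [o]
/ø/ harmonizes with /ɤ/ ([+back]) → [o]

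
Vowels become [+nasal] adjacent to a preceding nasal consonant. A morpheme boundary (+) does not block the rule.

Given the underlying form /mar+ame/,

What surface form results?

/a/ after nasal /m/ → [ã]
/e/ after nasal /m/ → [ẽ]

[mãr+amẽ]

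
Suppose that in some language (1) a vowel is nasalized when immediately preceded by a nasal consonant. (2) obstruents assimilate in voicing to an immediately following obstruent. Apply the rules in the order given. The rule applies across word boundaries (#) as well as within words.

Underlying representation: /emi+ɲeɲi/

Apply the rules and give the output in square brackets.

Rule 1: /i/ after nasal /m/ → [ĩ]
Rule 1: /e/ after nasal /ɲ/ → [ẽ]
Rule 1: /i/ after nasal /ɲ/ → [ĩ]
After rule 1: emĩ+ɲẽɲĩ
Rule 2: no segment meets the rule's conditions; no change.

[emĩ+ɲẽɲĩ]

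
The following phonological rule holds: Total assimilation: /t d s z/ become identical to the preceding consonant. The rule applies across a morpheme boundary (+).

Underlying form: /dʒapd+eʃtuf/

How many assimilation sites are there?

/d/ after /p/ → [p] (total assimilation)
/t/ after /ʃ/ → [ʃ] (total assimilation)
2 segments change.

2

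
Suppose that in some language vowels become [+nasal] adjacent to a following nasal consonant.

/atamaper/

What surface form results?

/a/ before nasal /m/ → [ã]

[atãmaper]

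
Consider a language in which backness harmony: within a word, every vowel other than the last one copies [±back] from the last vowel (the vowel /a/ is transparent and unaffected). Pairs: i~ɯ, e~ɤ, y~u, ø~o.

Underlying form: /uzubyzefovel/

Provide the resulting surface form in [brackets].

[yzybyzeføvel]

/u/ harmonizes with /e/ ([-back]) → [y]
/u/ harmonizes with /e/ ([-back]) → [y]
/o/ harmonizes with /e/ ([-back]) → [ø]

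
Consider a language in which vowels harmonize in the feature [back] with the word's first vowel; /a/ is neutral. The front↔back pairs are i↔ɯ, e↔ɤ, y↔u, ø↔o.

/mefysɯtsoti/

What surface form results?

[mefysitsøti]

/ɯ/ harmonizes with /e/ ([-back]) → [i]
/o/ harmonizes with /e/ ([-back]) → [ø]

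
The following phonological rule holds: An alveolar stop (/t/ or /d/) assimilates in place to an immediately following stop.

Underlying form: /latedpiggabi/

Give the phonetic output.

/d/ before /p/ (labial) → [b]

[latebpiggabi]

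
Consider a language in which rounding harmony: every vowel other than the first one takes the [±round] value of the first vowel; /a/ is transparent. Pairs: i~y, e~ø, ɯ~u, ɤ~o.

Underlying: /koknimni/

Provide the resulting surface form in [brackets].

/i/ harmonizes with /o/ ([+round]) → [y]
/i/ harmonizes with /o/ ([+round]) → [y]

[koknymny]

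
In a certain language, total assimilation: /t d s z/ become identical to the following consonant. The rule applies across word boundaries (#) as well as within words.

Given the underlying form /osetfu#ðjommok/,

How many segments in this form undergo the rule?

/t/ before /f/ → [f] (total assimilation)
1 segment changes.

1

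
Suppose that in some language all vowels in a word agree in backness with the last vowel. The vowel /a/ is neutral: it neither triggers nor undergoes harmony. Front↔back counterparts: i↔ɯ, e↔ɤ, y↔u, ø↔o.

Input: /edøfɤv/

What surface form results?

[ɤdofɤv]

/e/ harmonizes with /ɤ/ ([+back]) → [ɤ]
/ø/ harmonizes with /ɤ/ ([+back]) → [o]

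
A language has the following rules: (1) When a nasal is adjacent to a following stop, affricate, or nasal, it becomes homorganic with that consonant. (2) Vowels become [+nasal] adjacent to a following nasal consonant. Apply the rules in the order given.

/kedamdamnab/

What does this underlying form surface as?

Rule 1: /m/ before /d/ (alveolar) → [n]
Rule 1: /m/ before /n/ (alveolar) → [n]
After rule 1: kedandannab
Rule 2: /a/ before nasal /n/ → [ã]
Rule 2: /a/ before nasal /n/ → [ã]

[kedãndãnnab]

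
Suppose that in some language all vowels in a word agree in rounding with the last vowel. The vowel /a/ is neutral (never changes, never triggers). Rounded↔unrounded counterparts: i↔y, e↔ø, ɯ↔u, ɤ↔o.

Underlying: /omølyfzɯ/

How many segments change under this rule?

/o/ harmonizes with /ɯ/ ([-round]) → [ɤ]
/ø/ harmonizes with /ɯ/ ([-round]) → [e]
/y/ harmonizes with /ɯ/ ([-round]) → [i]
3 segments change.

3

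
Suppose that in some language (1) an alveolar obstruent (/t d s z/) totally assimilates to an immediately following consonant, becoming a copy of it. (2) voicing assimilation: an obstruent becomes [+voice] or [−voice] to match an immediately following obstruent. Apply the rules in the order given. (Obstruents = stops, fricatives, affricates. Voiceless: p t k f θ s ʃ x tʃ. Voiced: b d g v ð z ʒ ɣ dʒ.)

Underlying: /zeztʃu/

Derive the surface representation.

Rule 1: /z/ before /tʃ/ → [tʃ] (total assimilation)
After rule 1: zetʃtʃu
Rule 2: no segment meets the rule's conditions; no change.

[zetʃtʃu]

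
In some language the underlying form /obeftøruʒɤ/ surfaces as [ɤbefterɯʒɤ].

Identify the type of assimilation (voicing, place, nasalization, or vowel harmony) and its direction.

vowel harmony, regressive

/o/→[ɤ] /ø/→[e] /u/→[ɯ].
Vowels agree with the last vowel, so the harmony is regressive.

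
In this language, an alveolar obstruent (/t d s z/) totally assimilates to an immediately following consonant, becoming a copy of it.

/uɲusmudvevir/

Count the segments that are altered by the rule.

2

/s/ before /m/ → [m] (total assimilation)
/d/ before /v/ → [v] (total assimilation)
2 segments change.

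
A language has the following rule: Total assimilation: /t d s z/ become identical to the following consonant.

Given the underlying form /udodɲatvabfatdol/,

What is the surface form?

[udoɲɲavvabfaddol]

/d/ before /ɲ/ → [ɲ] (total assimilation)
/t/ before /v/ → [v] (total assimilation)
/t/ before /d/ → [d] (total assimilation)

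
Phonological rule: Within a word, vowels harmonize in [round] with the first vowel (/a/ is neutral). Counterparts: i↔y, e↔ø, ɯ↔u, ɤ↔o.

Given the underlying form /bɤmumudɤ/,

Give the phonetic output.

[bɤmɯmɯdɤ]

/u/ harmonizes with /ɤ/ ([-round]) → [ɯ]
/u/ harmonizes with /ɤ/ ([-round]) → [ɯ]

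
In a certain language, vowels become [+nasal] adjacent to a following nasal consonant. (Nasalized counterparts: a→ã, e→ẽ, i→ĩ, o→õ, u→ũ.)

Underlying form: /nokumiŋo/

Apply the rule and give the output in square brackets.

[nokũmĩŋo]

/u/ before nasal /m/ → [ũ]
/i/ before nasal /ŋ/ → [ĩ]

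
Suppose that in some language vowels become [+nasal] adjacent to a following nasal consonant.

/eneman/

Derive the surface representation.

/e/ before nasal /n/ → [ẽ]
/e/ before nasal /m/ → [ẽ]
/a/ before nasal /n/ → [ã]

[ẽnẽmãn]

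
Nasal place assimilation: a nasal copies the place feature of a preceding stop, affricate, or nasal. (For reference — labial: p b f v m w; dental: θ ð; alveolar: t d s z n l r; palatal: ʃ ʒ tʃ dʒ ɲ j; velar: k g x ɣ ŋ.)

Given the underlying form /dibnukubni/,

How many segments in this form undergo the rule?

/n/ after /b/ (labial) → [m]
/n/ after /b/ (labial) → [m]
2 segments change.

2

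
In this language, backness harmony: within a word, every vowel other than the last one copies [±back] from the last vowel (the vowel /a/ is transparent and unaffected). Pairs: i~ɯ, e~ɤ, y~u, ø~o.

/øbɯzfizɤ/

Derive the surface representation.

/ø/ harmonizes with /ɤ/ ([+back]) → [o]
/i/ harmonizes with /ɤ/ ([+back]) → [ɯ]

[obɯzfɯzɤ]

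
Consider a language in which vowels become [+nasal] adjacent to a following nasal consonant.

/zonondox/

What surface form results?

/o/ before nasal /n/ → [õ]
/o/ before nasal /n/ → [õ]

[zõnõndox]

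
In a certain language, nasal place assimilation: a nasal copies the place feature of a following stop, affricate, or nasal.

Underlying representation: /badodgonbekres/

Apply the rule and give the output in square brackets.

[badodgombekres]

/n/ before /b/ (labial) → [m]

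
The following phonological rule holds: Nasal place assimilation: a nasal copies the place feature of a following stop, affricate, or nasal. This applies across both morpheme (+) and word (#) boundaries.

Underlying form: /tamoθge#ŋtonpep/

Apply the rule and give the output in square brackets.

/ŋ/ before /t/ (alveolar) → [n]
/n/ before /p/ (labial) → [m]

[tamoθge#ntompep]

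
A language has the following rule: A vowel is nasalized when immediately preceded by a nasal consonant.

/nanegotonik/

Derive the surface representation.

[nãnẽgotonĩk]

/a/ after nasal /n/ → [ã]
/e/ after nasal /n/ → [ẽ]
/i/ after nasal /n/ → [ĩ]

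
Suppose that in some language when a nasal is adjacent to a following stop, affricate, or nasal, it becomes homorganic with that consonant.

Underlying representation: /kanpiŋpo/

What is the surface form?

/n/ before /p/ (labial) → [m]
/ŋ/ before /p/ (labial) → [m]

[kampimpo]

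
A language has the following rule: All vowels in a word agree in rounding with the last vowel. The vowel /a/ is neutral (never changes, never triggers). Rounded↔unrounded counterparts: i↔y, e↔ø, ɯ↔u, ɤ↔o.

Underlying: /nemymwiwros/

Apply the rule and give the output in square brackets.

/e/ harmonizes with /o/ ([+round]) → [ø]
/i/ harmonizes with /o/ ([+round]) → [y]

[nømymwywros]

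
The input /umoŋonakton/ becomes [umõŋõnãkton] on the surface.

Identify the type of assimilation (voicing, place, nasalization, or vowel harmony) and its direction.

/o/→[õ] /o/→[õ] /a/→[ã].
Each target copies a feature from the preceding segment, so the direction is progressive.

nasalization, progressive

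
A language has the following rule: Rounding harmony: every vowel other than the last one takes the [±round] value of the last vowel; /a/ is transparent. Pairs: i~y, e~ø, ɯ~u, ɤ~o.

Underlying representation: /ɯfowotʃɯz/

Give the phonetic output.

[ɯfɤwɤtʃɯz]

/o/ harmonizes with /ɯ/ ([-round]) → [ɤ]
/o/ harmonizes with /ɯ/ ([-round]) → [ɤ]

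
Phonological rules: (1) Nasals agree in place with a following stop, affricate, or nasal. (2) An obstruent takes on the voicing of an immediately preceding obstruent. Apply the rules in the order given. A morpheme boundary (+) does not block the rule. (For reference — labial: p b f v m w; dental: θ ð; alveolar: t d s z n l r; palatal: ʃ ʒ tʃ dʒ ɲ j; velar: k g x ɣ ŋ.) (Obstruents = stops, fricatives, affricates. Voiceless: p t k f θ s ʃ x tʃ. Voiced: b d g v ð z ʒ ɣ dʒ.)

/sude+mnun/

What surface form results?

Rule 1: /m/ before /n/ (alveolar) → [n]
After rule 1: sude+nnun
Rule 2: no segment meets the rule's conditions; no change.

[sude+nnun]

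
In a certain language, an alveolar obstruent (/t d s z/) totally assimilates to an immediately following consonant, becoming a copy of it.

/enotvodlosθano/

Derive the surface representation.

/t/ before /v/ → [v] (total assimilation)
/d/ before /l/ → [l] (total assimilation)
/s/ before /θ/ → [θ] (total assimilation)

[enovvolloθθano]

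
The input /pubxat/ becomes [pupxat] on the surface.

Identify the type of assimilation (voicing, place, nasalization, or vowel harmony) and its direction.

voicing assimilation, regressive

/b/→[p].
Each target copies a feature from the following segment, so the direction is regressive.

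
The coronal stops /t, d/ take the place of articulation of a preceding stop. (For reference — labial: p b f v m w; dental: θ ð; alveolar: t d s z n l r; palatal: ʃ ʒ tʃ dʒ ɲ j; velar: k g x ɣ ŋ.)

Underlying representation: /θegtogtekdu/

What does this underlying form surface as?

[θegkogkekgu]

/t/ after /g/ (velar) → [k]
/t/ after /g/ (velar) → [k]
/d/ after /k/ (velar) → [g]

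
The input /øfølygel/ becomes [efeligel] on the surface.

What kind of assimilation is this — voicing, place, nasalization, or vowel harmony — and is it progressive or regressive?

/ø/→[e] /ø/→[e] /y/→[i].
Vowels agree with the last vowel, so the harmony is regressive.

vowel harmony, regressive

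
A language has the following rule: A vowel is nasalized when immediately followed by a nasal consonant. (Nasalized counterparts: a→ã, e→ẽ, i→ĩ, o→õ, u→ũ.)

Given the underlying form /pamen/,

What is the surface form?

[pãmẽn]

/a/ before nasal /m/ → [ã]
/e/ before nasal /n/ → [ẽ]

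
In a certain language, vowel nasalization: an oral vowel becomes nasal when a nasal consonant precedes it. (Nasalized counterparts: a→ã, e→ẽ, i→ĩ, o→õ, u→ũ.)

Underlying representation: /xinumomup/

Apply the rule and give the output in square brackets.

[xinũmõmũp]

/u/ after nasal /n/ → [ũ]
/o/ after nasal /m/ → [õ]
/u/ after nasal /m/ → [ũ]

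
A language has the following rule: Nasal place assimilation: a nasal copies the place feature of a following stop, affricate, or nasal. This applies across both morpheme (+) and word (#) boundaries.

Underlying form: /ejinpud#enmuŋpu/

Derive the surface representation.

/n/ before /p/ (labial) → [m]
/n/ before /m/ (labial) → [m]
/ŋ/ before /p/ (labial) → [m]

[ejimpud#emmumpu]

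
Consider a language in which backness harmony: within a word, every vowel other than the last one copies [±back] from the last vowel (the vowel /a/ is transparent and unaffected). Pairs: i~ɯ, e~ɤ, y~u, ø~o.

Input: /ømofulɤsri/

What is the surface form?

/o/ harmonizes with /i/ ([-back]) → [ø]
/u/ harmonizes with /i/ ([-back]) → [y]
/ɤ/ harmonizes with /i/ ([-back]) → [e]

[ømøfylesri]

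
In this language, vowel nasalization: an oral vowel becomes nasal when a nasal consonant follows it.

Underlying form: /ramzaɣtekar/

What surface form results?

/a/ before nasal /m/ → [ã]

[rãmzaɣtekar]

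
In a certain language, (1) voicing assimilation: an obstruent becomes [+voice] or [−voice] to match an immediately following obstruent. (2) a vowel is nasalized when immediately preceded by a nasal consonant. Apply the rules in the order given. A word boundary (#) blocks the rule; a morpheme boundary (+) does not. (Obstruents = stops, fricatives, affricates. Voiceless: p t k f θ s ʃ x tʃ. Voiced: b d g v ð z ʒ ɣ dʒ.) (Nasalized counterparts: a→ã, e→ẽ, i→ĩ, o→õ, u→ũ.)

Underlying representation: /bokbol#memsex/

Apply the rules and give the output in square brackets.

Rule 1: /k/ before /b/ (voiced) → [g]
After rule 1: bogbol#memsex
Rule 2: /e/ after nasal /m/ → [ẽ]

[bogbol#mẽmsex]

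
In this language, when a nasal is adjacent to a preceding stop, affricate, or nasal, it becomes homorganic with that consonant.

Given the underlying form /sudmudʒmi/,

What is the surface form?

/m/ after /d/ (alveolar) → [n]
/m/ after /dʒ/ (palatal) → [ɲ]

[sudnudʒɲi]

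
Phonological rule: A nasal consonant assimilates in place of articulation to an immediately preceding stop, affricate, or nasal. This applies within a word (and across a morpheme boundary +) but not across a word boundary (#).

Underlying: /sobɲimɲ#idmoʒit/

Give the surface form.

[sobmimm#idnoʒit]

/ɲ/ after /b/ (labial) → [m]
/ɲ/ after /m/ (labial) → [m]
/m/ after /d/ (alveolar) → [n]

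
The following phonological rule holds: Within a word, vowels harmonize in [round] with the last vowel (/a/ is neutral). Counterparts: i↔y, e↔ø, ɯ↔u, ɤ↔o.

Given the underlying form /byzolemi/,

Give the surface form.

/y/ harmonizes with /i/ ([-round]) → [i]
/o/ harmonizes with /i/ ([-round]) → [ɤ]

[bizɤlemi]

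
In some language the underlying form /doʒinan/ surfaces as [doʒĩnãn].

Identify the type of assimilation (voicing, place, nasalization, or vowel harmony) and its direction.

nasalization, regressive

/i/→[ĩ] /a/→[ã].
Each target copies a feature from the following segment, so the direction is regressive.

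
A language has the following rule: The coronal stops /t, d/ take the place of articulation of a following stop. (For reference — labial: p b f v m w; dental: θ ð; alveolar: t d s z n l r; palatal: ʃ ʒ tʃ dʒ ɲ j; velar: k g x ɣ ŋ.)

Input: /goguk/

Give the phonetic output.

no segment meets the rule's conditions; no change.

[goguk]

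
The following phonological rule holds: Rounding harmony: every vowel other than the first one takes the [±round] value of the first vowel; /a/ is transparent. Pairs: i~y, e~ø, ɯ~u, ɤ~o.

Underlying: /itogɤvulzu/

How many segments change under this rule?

3

/o/ harmonizes with /i/ ([-round]) → [ɤ]
/u/ harmonizes with /i/ ([-round]) → [ɯ]
/u/ harmonizes with /i/ ([-round]) → [ɯ]
3 segments change.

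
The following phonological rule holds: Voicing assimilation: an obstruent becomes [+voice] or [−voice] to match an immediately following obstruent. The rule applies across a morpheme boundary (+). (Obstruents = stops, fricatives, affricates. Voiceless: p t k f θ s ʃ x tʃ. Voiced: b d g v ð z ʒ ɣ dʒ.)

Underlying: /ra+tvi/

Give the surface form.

[ra+dvi]

/t/ before /v/ (voiced) → [d]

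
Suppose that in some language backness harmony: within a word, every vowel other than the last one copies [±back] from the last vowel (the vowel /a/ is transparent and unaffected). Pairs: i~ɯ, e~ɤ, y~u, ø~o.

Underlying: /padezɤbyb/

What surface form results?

[padezebyb]

/ɤ/ harmonizes with /y/ ([-back]) → [e]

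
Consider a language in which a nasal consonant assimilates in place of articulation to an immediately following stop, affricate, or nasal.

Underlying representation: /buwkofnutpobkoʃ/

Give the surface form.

no segment meets the rule's conditions; no change.

[buwkofnutpobkoʃ]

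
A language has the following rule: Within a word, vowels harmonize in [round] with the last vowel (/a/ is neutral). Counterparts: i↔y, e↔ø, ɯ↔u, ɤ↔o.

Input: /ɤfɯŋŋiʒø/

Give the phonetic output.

[ofuŋŋyʒø]

/ɤ/ harmonizes with /ø/ ([+round]) → [o]
/ɯ/ harmonizes with /ø/ ([+round]) → [u]
/i/ harmonizes with /ø/ ([+round]) → [y]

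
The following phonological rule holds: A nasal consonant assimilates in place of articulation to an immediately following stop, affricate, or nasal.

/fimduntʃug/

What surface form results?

[finduɲtʃug]

/m/ before /d/ (alveolar) → [n]
/n/ before /tʃ/ (palatal) → [ɲ]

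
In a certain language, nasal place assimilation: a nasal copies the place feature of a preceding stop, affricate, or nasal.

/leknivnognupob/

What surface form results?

[lekŋivnogŋupob]

/n/ after /k/ (velar) → [ŋ]
/n/ after /g/ (velar) → [ŋ]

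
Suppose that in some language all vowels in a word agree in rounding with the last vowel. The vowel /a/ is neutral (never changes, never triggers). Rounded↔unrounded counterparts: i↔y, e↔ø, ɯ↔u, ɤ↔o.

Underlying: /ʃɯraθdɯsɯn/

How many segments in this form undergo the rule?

0

No segment meets the rule's conditions.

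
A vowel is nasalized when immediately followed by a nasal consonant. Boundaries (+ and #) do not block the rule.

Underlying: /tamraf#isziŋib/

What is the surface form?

/a/ before nasal /m/ → [ã]
/i/ before nasal /ŋ/ → [ĩ]

[tãmraf#iszĩŋib]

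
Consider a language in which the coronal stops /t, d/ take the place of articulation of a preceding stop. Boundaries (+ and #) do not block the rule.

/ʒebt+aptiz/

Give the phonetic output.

/t/ after /b/ (labial) → [p]
/t/ after /p/ (labial) → [p]

[ʒebp+appiz]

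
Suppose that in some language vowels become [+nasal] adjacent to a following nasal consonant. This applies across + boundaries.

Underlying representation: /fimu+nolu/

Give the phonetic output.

[fĩmũ+nolu]

/i/ before nasal /m/ → [ĩ]
/u/ before nasal /n/ → [ũ]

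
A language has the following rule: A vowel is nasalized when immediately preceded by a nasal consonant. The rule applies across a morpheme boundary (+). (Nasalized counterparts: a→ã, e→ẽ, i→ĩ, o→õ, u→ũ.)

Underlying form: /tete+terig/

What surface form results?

no segment meets the rule's conditions; no change.

[tete+terig]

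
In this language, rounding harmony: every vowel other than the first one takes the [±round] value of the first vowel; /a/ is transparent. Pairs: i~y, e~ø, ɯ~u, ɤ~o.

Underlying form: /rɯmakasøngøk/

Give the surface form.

/ø/ harmonizes with /ɯ/ ([-round]) → [e]
/ø/ harmonizes with /ɯ/ ([-round]) → [e]

[rɯmakasengek]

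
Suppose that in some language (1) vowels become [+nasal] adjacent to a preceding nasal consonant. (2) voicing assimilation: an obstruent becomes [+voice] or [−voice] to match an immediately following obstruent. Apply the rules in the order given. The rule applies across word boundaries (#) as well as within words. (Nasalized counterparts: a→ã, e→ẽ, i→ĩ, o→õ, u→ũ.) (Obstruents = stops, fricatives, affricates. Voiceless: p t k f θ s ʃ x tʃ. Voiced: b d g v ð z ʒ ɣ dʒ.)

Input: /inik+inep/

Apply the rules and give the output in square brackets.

Rule 1: /i/ after nasal /n/ → [ĩ]
Rule 1: /e/ after nasal /n/ → [ẽ]
After rule 1: inĩk+inẽp
Rule 2: no segment meets the rule's conditions; no change.

[inĩk+inẽp]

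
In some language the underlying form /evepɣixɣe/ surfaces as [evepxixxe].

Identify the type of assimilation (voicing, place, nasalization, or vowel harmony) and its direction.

/ɣ/→[x] /ɣ/→[x].
Each target copies a feature from the preceding segment, so the direction is progressive.

voicing assimilation, progressive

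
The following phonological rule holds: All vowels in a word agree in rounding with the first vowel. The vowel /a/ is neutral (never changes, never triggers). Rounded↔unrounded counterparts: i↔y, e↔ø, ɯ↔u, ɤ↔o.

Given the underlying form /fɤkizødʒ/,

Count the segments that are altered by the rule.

1

/ø/ harmonizes with /ɤ/ ([-round]) → [e]
1 segment changes.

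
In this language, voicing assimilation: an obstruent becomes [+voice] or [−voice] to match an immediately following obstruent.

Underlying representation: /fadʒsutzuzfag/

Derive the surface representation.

[fatʃsudzusfag]

/dʒ/ before /s/ (voiceless) → [tʃ]
/t/ before /z/ (voiced) → [d]
/z/ before /f/ (voiceless) → [s]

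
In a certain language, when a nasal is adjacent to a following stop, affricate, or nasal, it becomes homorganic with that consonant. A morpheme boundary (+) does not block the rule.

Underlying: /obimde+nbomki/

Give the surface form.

/m/ before /d/ (alveolar) → [n]
/n/ before /b/ (labial) → [m]
/m/ before /k/ (velar) → [ŋ]

[obinde+mboŋki]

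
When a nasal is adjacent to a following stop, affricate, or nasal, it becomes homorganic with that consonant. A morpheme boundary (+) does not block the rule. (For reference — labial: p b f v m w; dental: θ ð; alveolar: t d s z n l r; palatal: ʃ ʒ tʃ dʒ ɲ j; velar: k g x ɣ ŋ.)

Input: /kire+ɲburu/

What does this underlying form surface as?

/ɲ/ before /b/ (labial) → [m]

[kire+mburu]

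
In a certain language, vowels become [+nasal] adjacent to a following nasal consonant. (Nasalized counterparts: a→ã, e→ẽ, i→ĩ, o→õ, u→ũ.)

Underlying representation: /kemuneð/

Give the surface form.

[kẽmũneð]

/e/ before nasal /m/ → [ẽ]
/u/ before nasal /n/ → [ũ]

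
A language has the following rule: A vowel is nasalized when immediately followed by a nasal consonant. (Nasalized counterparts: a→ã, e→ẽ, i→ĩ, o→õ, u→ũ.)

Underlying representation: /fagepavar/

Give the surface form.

[fagepavar]

no segment meets the rule's conditions; no change.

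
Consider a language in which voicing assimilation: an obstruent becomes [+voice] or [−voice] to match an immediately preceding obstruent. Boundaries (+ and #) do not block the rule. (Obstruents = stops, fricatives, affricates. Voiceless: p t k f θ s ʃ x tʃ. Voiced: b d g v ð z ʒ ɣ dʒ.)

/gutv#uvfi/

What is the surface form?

[gutf#uvvi]

/v/ after /t/ (voiceless) → [f]
/f/ after /v/ (voiced) → [v]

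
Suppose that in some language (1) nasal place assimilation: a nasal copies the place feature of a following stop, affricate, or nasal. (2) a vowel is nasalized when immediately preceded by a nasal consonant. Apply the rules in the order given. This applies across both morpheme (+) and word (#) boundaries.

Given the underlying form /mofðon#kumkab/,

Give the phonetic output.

Rule 1: /n/ before /k/ (velar) → [ŋ]
Rule 1: /m/ before /k/ (velar) → [ŋ]
After rule 1: mofðoŋ#kuŋkab
Rule 2: /o/ after nasal /m/ → [õ]

[mõfðoŋ#kuŋkab]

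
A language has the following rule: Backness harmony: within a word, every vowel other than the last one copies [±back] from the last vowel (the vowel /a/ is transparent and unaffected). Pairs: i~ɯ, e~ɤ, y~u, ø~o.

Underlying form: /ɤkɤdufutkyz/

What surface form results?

/ɤ/ harmonizes with /y/ ([-back]) → [e]
/ɤ/ harmonizes with /y/ ([-back]) → [e]
/u/ harmonizes with /y/ ([-back]) → [y]
/u/ harmonizes with /y/ ([-back]) → [y]

[ekedyfytkyz]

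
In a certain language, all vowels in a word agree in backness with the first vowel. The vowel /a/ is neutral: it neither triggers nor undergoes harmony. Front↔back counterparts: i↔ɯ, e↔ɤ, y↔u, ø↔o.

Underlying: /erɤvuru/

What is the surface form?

[erevyry]

/ɤ/ harmonizes with /e/ ([-back]) → [e]
/u/ harmonizes with /e/ ([-back]) → [y]
/u/ harmonizes with /e/ ([-back]) → [y]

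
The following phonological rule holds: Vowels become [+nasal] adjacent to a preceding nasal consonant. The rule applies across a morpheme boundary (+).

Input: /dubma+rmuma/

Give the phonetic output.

[dubmã+rmũmã]

/a/ after nasal /m/ → [ã]
/u/ after nasal /m/ → [ũ]
/a/ after nasal /m/ → [ã]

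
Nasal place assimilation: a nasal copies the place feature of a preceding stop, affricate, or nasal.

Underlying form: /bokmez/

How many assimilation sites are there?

/m/ after /k/ (velar) → [ŋ]
1 segment changes.

1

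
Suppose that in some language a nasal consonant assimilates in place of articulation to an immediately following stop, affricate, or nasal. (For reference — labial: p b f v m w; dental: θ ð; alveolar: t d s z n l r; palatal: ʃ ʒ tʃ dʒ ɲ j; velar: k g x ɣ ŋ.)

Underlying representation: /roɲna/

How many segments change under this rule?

/ɲ/ before /n/ (alveolar) → [n]
1 segment changes.

1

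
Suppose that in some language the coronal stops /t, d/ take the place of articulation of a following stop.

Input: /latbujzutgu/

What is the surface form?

/t/ before /b/ (labial) → [p]
/t/ before /g/ (velar) → [k]

[lapbujzukgu]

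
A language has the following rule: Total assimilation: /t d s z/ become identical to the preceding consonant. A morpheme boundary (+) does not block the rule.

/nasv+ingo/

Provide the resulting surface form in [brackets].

[nasv+ingo]

no segment meets the rule's conditions; no change.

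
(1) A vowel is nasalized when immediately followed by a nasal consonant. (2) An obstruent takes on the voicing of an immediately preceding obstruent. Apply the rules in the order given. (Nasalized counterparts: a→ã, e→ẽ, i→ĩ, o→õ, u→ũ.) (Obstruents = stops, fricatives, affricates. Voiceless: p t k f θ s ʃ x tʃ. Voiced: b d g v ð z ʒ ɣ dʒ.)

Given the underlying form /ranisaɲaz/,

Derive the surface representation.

Rule 1: /a/ before nasal /n/ → [ã]
Rule 1: /a/ before nasal /ɲ/ → [ã]
After rule 1: rãnisãɲaz
Rule 2: no segment meets the rule's conditions; no change.

[rãnisãɲaz]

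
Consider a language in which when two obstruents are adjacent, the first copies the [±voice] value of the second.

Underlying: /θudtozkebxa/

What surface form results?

/d/ before /t/ (voiceless) → [t]
/z/ before /k/ (voiceless) → [s]
/b/ before /x/ (voiceless) → [p]

[θuttoskepxa]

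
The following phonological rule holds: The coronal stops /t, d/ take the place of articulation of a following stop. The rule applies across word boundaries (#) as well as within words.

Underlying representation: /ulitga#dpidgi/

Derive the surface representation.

/t/ before /g/ (velar) → [k]
/d/ before /p/ (labial) → [b]
/d/ before /g/ (velar) → [g]

[ulikga#bpiggi]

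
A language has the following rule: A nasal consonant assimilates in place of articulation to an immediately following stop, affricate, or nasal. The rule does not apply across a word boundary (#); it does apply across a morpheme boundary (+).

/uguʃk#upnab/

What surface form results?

no segment meets the rule's conditions; no change.

[uguʃk#upnab]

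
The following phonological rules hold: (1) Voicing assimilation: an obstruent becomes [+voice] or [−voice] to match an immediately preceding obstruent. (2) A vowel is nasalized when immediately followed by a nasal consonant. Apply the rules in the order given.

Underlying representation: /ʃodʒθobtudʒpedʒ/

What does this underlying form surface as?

[ʃodʒðobdudʒbedʒ]

Rule 1: /θ/ after /dʒ/ (voiced) → [ð]
Rule 1: /t/ after /b/ (voiced) → [d]
Rule 1: /p/ after /dʒ/ (voiced) → [b]
After rule 1: ʃodʒðobdudʒbedʒ
Rule 2: no segment meets the rule's conditions; no change.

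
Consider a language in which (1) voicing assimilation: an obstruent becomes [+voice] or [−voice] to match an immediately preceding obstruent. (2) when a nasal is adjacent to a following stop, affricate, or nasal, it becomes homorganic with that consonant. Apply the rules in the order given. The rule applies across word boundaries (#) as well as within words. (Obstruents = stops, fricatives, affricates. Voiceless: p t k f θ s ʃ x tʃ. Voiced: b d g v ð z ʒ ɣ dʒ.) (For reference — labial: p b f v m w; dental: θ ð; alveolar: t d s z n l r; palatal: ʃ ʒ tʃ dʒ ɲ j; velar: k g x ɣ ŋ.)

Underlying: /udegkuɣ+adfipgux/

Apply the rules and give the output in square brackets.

[udegguɣ+advipkux]

Rule 1: /k/ after /g/ (voiced) → [g]
Rule 1: /f/ after /d/ (voiced) → [v]
Rule 1: /g/ after /p/ (voiceless) → [k]
After rule 1: udegguɣ+advipkux
Rule 2: no segment meets the rule's conditions; no change.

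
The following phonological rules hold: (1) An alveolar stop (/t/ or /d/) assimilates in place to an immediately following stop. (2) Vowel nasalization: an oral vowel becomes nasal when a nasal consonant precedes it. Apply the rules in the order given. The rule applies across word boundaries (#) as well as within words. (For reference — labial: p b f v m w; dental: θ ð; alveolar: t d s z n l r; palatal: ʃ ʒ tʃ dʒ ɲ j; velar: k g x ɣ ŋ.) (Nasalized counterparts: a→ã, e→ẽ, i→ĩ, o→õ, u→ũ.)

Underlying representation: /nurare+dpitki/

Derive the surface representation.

Rule 1: /d/ before /p/ (labial) → [b]
Rule 1: /t/ before /k/ (velar) → [k]
After rule 1: nurare+bpikki
Rule 2: /u/ after nasal /n/ → [ũ]

[nũrare+bpikki]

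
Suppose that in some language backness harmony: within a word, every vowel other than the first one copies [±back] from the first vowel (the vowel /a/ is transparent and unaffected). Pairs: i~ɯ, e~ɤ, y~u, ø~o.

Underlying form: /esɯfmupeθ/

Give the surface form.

/ɯ/ harmonizes with /e/ ([-back]) → [i]
/u/ harmonizes with /e/ ([-back]) → [y]

[esifmypeθ]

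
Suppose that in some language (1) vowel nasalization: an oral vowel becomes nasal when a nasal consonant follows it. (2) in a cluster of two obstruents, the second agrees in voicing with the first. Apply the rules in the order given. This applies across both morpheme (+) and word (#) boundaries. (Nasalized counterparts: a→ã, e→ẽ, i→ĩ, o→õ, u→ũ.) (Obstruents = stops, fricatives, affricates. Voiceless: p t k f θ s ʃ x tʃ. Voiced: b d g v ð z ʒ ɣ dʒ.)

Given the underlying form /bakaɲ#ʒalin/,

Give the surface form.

Rule 1: /a/ before nasal /ɲ/ → [ã]
Rule 1: /i/ before nasal /n/ → [ĩ]
After rule 1: bakãɲ#ʒalĩn
Rule 2: no segment meets the rule's conditions; no change.

[bakãɲ#ʒalĩn]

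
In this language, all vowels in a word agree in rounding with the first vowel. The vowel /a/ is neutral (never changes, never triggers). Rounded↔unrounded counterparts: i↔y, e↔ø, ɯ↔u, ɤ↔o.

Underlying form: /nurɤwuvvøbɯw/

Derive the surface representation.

[nurowuvvøbuw]

/ɤ/ harmonizes with /u/ ([+round]) → [o]
/ɯ/ harmonizes with /u/ ([+round]) → [u]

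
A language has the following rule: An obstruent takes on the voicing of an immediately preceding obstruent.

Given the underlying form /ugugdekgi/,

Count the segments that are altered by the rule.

1

/g/ after /k/ (voiceless) → [k]
1 segment changes.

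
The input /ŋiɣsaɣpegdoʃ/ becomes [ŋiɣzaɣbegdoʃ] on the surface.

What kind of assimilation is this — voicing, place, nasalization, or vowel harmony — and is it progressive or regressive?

/s/→[z] /p/→[b].
Each target copies a feature from the preceding segment, so the direction is progressive.

voicing assimilation, progressive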